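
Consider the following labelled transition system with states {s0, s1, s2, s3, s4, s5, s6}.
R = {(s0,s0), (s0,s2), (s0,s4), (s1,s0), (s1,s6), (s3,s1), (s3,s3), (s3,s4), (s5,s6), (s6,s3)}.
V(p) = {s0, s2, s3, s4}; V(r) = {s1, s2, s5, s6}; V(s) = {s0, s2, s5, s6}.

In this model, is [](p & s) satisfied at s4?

At s4: no accessible worlds, so [](p & s) holds vacuously.

Yes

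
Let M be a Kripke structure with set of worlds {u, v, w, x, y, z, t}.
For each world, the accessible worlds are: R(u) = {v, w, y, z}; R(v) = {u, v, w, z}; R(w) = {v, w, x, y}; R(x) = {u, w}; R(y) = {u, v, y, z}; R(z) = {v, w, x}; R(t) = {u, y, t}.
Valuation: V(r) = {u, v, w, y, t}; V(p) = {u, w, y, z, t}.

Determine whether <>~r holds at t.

At t: <>~r requires ~r at some successor in {u, y, t}.
  At u: ~r is false.
  At y: ~r is false.
  At t: ~r is false.
So <>~r is false at t.

No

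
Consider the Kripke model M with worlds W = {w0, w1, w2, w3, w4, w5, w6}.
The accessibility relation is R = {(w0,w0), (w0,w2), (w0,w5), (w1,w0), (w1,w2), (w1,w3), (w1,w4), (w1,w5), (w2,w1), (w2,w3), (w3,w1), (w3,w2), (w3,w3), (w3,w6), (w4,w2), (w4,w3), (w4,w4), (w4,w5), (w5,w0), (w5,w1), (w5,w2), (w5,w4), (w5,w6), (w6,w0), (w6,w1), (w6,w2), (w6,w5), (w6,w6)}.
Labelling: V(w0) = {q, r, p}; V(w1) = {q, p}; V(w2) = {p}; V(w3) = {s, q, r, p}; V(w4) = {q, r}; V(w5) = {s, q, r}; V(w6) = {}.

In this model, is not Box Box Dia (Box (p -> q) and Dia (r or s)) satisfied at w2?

Yes

At w2: Box Box Dia (Box (p -> q) and Dia (r or s)) is false, so not Box Box Dia (Box (p -> q) and Dia (r or s)) is true.
  At w2: Box Box Dia (Box (p -> q) and Dia (r or s)) requires Box Dia (Box (p -> q) and Dia (r or s)) at every successor {w1, w3}.
    Box Dia (Box (p -> q) and Dia (r or s)) fails at w1, so Box Box Dia (Box (p -> q) and Dia (r or s)) is false at w2.
      At w1: Box Dia (Box (p -> q) and Dia (r or s)) requires Dia (Box (p -> q) and Dia (r or s)) at every successor {w0, w2, w3, w4, w5}.
        Dia (Box (p -> q) and Dia (r or s)) fails at w2, so Box Dia (Box (p -> q) and Dia (r or s)) is false at w1.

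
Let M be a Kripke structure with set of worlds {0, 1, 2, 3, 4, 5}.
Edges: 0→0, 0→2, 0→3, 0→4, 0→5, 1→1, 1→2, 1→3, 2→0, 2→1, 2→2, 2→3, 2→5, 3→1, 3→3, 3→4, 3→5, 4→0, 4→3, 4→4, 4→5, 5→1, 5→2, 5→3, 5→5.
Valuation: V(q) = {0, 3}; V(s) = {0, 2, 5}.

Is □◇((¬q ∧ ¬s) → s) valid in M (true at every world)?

Yes

Recall that □ψ holds at a world iff ψ holds at every accessible world, and ◇ψ holds iff ψ holds at some accessible world.
Let φ = □◇((¬q ∧ ¬s) → s). Evaluate φ at each world:
  0 (successors {0, 2, 3, 4, 5}): φ is true.
  1 (successors {1, 2, 3}): φ is true.
  2 (successors {0, 1, 2, 3, 5}): φ is true.
  3 (successors {1, 3, 4, 5}): φ is true.
  4 (successors {0, 3, 4, 5}): φ is true.
  5 (successors {1, 2, 3, 5}): φ is true.
For instance, at 2:
  At 2: □◇((¬q ∧ ¬s) → s) requires ◇((¬q ∧ ¬s) → s) at every successor {0, 1, 2, 3, 5}.
    At 0: ◇((¬q ∧ ¬s) → s) is true.
    At 1: ◇((¬q ∧ ¬s) → s) is true.
    At 2: ◇((¬q ∧ ¬s) → s) is true.
    At 3: ◇((¬q ∧ ¬s) → s) is true.
    At 5: ◇((¬q ∧ ¬s) → s) is true.
  So □◇((¬q ∧ ¬s) → s) is true at 2.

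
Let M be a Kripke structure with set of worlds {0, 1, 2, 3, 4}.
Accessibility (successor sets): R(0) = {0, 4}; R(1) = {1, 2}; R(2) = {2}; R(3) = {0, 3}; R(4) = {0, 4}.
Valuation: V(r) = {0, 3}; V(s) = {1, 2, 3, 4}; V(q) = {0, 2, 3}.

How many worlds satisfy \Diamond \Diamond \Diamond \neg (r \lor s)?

Let φ = \Diamond \Diamond \Diamond \neg (r \lor s). Evaluate φ at each world:
  0 (successors {0, 4}): φ is false.
  1 (successors {1, 2}): φ is false.
  2 (successors {2}): φ is false.
  3 (successors {0, 3}): φ is false.
  4 (successors {0, 4}): φ is false.
For instance, at 3:
  At 3: \Diamond \Diamond \Diamond \neg (r \lor s) requires \Diamond \Diamond \neg (r \lor s) at some successor in {0, 3}.
    At 0: \Diamond \Diamond \neg (r \lor s) is false.
    At 3: \Diamond \Diamond \neg (r \lor s) is false.
  So \Diamond \Diamond \Diamond \neg (r \lor s) is false at 3.
Satisfying worlds: none.

0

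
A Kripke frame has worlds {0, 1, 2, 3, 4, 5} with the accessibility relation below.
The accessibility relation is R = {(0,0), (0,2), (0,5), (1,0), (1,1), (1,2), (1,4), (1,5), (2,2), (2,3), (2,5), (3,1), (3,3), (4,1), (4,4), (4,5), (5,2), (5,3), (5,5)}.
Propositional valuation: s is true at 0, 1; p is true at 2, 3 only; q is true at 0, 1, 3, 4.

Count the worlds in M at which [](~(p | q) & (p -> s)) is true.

0

Let φ = [](~(p | q) & (p -> s)). Evaluate φ at each world:
  0 (successors {0, 2, 5}): φ is false.
  1 (successors {0, 1, 2, 4, 5}): φ is false.
  2 (successors {2, 3, 5}): φ is false.
  3 (successors {1, 3}): φ is false.
  4 (successors {1, 4, 5}): φ is false.
  5 (successors {2, 3, 5}): φ is false.
For instance, at 4:
  At 4: [](~(p | q) & (p -> s)) requires ~(p | q) & (p -> s) at every successor {1, 4, 5}.
    ~(p | q) & (p -> s) fails at 1, so [](~(p | q) & (p -> s)) is false at 4.
Satisfying worlds: none.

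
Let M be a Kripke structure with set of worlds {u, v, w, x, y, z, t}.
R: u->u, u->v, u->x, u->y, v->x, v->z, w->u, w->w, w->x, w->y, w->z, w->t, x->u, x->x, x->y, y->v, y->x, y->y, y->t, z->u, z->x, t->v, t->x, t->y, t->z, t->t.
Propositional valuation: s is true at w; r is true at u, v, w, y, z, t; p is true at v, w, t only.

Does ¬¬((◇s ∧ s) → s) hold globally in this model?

Let φ = ¬¬((◇s ∧ s) → s). Evaluate φ at each world:
  u (successors {u, v, x, y}): φ is true.
  v (successors {x, z}): φ is true.
  w (successors {u, w, x, y, z, t}): φ is true.
  x (successors {u, x, y}): φ is true.
  y (successors {v, x, y, t}): φ is true.
  z (successors {u, x}): φ is true.
  t (successors {v, x, y, z, t}): φ is true.
For instance, at t:
  At t: ¬((◇s ∧ s) → s) is false, so ¬¬((◇s ∧ s) → s) is true.
    At t: (◇s ∧ s) → s is true, so ¬((◇s ∧ s) → s) is false.
      At t: ◇s ∧ s is false, s is false, so (◇s ∧ s) → s is true.

Yes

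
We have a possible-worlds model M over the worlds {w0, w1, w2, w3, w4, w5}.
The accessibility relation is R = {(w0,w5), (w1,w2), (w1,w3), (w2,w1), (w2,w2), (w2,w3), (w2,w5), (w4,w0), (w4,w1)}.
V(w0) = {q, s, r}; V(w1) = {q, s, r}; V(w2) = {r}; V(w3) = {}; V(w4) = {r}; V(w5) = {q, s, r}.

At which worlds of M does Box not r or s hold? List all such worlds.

w0, w1, w3, w5

Let φ = Box not r or s. Evaluate φ at each world:
  w0 (successors {w5}): φ is true.
  w1 (successors {w2, w3}): φ is true.
  w2 (successors {w1, w2, w3, w5}): φ is false.
  w3 (successors ∅): φ is true.
  w4 (successors {w0, w1}): φ is false.
  w5 (successors ∅): φ is true.
For instance, at w4:
  At w4: Box not r is false, s is false, so Box not r or s is false.
    At w4: Box not r requires not r at every successor {w0, w1}.
      not r fails at w0, so Box not r is false at w4.
Satisfying worlds: {w0, w1, w3, w5}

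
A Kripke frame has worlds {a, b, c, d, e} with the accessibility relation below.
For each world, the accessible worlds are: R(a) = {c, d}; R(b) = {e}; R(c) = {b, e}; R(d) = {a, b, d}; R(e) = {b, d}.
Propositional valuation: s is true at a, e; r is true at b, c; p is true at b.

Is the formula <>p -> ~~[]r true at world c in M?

No

At c: <>p is true, ~~[]r is false, so <>p -> ~~[]r is false.
  At c: <>p requires p at some successor in {b, e}.
    p holds at b, so <>p is true at c.
  At c: ~[]r is true, so ~~[]r is false.
    At c: []r is false, so ~[]r is true.
      At c: []r requires r at every successor {b, e}.
        r fails at e, so []r is false at c.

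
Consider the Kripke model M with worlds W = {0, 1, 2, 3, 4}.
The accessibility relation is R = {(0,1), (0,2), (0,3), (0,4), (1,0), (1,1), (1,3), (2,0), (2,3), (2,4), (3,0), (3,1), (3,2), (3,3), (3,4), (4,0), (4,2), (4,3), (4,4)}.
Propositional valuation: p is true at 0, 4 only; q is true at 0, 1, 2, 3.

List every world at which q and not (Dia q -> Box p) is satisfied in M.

Let φ = q and not (Dia q -> Box p). Evaluate φ at each world:
  0 (successors {1, 2, 3, 4}): φ is true.
  1 (successors {0, 1, 3}): φ is true.
  2 (successors {0, 3, 4}): φ is true.
  3 (successors {0, 1, 2, 3, 4}): φ is true.
  4 (successors {0, 2, 3, 4}): φ is false.
For instance, at 4:
  At 4: q is false, not (Dia q -> Box p) is true, so q and not (Dia q -> Box p) is false.
    At 4: Dia q -> Box p is false, so not (Dia q -> Box p) is true.
      At 4: Dia q is true, Box p is false, so Dia q -> Box p is false.
Satisfying worlds: {0, 1, 2, 3}

0, 1, 2, 3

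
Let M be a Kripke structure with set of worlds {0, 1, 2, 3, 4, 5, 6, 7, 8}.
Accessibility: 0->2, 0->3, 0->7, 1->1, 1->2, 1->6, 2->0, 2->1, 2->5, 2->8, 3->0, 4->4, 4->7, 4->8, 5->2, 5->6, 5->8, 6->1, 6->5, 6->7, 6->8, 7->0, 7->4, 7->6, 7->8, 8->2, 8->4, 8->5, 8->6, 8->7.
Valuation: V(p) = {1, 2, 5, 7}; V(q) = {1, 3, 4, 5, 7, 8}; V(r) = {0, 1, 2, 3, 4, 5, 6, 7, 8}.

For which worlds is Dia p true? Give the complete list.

0, 1, 2, 4, 5, 6, 8

Recall that Dia ψ holds at a world iff ψ holds at some accessible world.
Let φ = Dia p. Evaluate φ at each world:
  0 (successors {2, 3, 7}): φ is true.
  1 (successors {1, 2, 6}): φ is true.
  2 (successors {0, 1, 5, 8}): φ is true.
  3 (successors {0}): φ is false.
  4 (successors {4, 7, 8}): φ is true.
  5 (successors {2, 6, 8}): φ is true.
  6 (successors {1, 5, 7, 8}): φ is true.
  7 (successors {0, 4, 6, 8}): φ is false.
  8 (successors {2, 4, 5, 6, 7}): φ is true.
For instance, at 7:
  At 7: Dia p requires p at some successor in {0, 4, 6, 8}.
    At 0: p is false.
    At 4: p is false.
    At 6: p is false.
    At 8: p is false.
  So Dia p is false at 7.
Satisfying worlds: {0, 1, 2, 4, 5, 6, 8}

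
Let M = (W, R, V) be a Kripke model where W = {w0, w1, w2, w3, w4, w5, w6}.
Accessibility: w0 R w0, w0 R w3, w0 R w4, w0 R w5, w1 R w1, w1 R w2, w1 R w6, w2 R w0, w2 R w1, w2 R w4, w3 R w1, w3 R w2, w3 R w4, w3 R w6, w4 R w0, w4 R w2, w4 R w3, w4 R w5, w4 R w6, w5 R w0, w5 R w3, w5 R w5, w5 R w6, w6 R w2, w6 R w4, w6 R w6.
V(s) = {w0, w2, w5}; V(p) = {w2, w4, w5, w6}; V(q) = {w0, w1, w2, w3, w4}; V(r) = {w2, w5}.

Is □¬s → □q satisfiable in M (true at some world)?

Recall that □ψ holds at a world iff ψ holds at every accessible world, and ◇ψ holds iff ψ holds at some accessible world.
Let φ = □¬s → □q. Evaluate φ at each world:
  w0 (successors {w0, w3, w4, w5}): φ is true.
  w1 (successors {w1, w2, w6}): φ is true.
  w2 (successors {w0, w1, w4}): φ is true.
  w3 (successors {w1, w2, w4, w6}): φ is true.
  w4 (successors {w0, w2, w3, w5, w6}): φ is true.
  w5 (successors {w0, w3, w5, w6}): φ is true.
  w6 (successors {w2, w4, w6}): φ is true.
Detail at w0 (witness):
  At w0: □¬s is false, □q is false, so □¬s → □q is true.
    At w0: □¬s requires ¬s at every successor {w0, w3, w4, w5}.
      ¬s fails at w0, so □¬s is false at w0.
    At w0: □q requires q at every successor {w0, w3, w4, w5}.
      q fails at w5, so □q is false at w0.

Yes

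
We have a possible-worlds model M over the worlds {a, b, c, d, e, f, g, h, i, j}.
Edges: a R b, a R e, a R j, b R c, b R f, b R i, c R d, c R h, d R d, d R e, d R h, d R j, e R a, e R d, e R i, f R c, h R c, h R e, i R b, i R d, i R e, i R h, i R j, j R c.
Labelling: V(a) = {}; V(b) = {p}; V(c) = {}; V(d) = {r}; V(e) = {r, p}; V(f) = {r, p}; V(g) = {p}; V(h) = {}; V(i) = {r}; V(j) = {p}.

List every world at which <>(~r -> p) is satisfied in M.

Let φ = <>(~r -> p). Evaluate φ at each world:
  a (successors {b, e, j}): φ is true.
  b (successors {c, f, i}): φ is true.
  c (successors {d, h}): φ is true.
  d (successors {d, e, h, j}): φ is true.
  e (successors {a, d, i}): φ is true.
  f (successors {c}): φ is false.
  g (successors ∅): φ is false.
  h (successors {c, e}): φ is true.
  i (successors {b, d, e, h, j}): φ is true.
  j (successors {c}): φ is false.
For instance, at i:
  At i: <>(~r -> p) requires ~r -> p at some successor in {b, d, e, h, j}.
    ~r -> p holds at b, so <>(~r -> p) is true at i.
Satisfying worlds: {a, b, c, d, e, h, i}

a, b, c, d, e, h, i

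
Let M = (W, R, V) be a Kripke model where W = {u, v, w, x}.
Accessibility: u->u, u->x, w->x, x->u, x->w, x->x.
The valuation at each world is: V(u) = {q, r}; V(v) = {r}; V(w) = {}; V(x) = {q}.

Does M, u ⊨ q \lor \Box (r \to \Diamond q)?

At u: q is true, \Box (r \to \Diamond q) is true, so q \lor \Box (r \to \Diamond q) is true.
  At u: \Box (r \to \Diamond q) requires r \to \Diamond q at every successor {u, x}.
      At u: r is true, \Diamond q is true, so r \to \Diamond q is true.
      At x: r is false, \Diamond q is true, so r \to \Diamond q is true.
  So \Box (r \to \Diamond q) is true at u.

Yes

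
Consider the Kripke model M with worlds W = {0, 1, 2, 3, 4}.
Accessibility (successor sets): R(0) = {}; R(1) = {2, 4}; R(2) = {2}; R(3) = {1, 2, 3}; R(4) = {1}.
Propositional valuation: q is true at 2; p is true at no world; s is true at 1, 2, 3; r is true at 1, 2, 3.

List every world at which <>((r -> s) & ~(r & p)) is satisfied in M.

Let φ = <>((r -> s) & ~(r & p)). Evaluate φ at each world:
  0 (successors ∅): φ is false.
  1 (successors {2, 4}): φ is true.
  2 (successors {2}): φ is true.
  3 (successors {1, 2, 3}): φ is true.
  4 (successors {1}): φ is true.
For instance, at 4:
  At 4: <>((r -> s) & ~(r & p)) requires (r -> s) & ~(r & p) at some successor in {1}.
    (r -> s) & ~(r & p) holds at 1, so <>((r -> s) & ~(r & p)) is true at 4.
Satisfying worlds: {1, 2, 3, 4}

1, 2, 3, 4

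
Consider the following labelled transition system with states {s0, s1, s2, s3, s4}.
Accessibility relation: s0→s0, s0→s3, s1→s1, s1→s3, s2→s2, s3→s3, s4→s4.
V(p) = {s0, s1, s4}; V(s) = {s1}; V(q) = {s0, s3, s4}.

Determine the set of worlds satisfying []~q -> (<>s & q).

Recall that []ψ holds at a world iff ψ holds at every accessible world, and <>ψ holds iff ψ holds at some accessible world.
Let φ = []~q -> (<>s & q). Evaluate φ at each world:
  s0 (successors {s0, s3}): φ is true.
  s1 (successors {s1, s3}): φ is true.
  s2 (successors {s2}): φ is false.
  s3 (successors {s3}): φ is true.
  s4 (successors {s4}): φ is true.
For instance, at s3:
  At s3: []~q is false, <>s & q is false, so []~q -> (<>s & q) is true.
    At s3: []~q requires ~q at every successor {s3}.
      ~q fails at s3, so []~q is false at s3.
    At s3: <>s is false, q is true, so <>s & q is false.
      At s3: <>s requires s at some successor in {s3}.
        At s3: s is false.
      So <>s is false at s3.
Satisfying worlds: {s0, s1, s3, s4}

s0, s1, s3, s4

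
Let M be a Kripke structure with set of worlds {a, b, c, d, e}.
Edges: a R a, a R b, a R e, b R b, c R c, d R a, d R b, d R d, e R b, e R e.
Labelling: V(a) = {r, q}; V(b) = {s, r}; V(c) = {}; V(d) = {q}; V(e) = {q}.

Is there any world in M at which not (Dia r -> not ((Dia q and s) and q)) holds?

Let φ = not (Dia r -> not ((Dia q and s) and q)). Evaluate φ at each world:
  a (successors {a, b, e}): φ is false.
  b (successors {b}): φ is false.
  c (successors {c}): φ is false.
  d (successors {a, b, d}): φ is false.
  e (successors {b, e}): φ is false.
For instance, at c:
  At c: Dia r -> not ((Dia q and s) and q) is true, so not (Dia r -> not ((Dia q and s) and q)) is false.
    At c: Dia r is false, not ((Dia q and s) and q) is true, so Dia r -> not ((Dia q and s) and q) is true.
      At c: Dia r requires r at some successor in {c}.
        At c: r is false.
      So Dia r is false at c.
      At c: (Dia q and s) and q is false, so not ((Dia q and s) and q) is true.

No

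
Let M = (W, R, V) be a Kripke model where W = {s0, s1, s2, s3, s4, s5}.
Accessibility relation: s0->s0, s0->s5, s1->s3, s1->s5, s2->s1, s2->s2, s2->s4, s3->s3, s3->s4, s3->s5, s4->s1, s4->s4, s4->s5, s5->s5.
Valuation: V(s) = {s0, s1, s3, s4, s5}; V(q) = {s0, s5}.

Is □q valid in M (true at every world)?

No

Let φ = □q. Evaluate φ at each world:
  s0 (successors {s0, s5}): φ is true.
  s1 (successors {s3, s5}): φ is false.
  s2 (successors {s1, s2, s4}): φ is false.
  s3 (successors {s3, s4, s5}): φ is false.
  s4 (successors {s1, s4, s5}): φ is false.
  s5 (successors {s5}): φ is true.
Detail at s1 (counterexample):
  At s1: □q requires q at every successor {s3, s5}.
    q fails at s3, so □q is false at s1.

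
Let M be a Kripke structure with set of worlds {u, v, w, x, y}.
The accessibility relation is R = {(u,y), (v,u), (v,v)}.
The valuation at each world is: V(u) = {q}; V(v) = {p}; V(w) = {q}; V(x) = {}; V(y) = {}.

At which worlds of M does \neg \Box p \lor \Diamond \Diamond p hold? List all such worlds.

u, v

Let φ = \neg \Box p \lor \Diamond \Diamond p. Evaluate φ at each world:
  u (successors {y}): φ is true.
  v (successors {u, v}): φ is true.
  w (successors ∅): φ is false.
  x (successors ∅): φ is false.
  y (successors ∅): φ is false.
For instance, at u:
  At u: \neg \Box p is true, \Diamond \Diamond p is false, so \neg \Box p \lor \Diamond \Diamond p is true.
    At u: \Box p is false, so \neg \Box p is true.
      At u: \Box p requires p at every successor {y}.
        p fails at y, so \Box p is false at u.
    At u: \Diamond \Diamond p requires \Diamond p at some successor in {y}.
      At y: \Diamond p is false.
    So \Diamond \Diamond p is false at u.
Satisfying worlds: {u, v}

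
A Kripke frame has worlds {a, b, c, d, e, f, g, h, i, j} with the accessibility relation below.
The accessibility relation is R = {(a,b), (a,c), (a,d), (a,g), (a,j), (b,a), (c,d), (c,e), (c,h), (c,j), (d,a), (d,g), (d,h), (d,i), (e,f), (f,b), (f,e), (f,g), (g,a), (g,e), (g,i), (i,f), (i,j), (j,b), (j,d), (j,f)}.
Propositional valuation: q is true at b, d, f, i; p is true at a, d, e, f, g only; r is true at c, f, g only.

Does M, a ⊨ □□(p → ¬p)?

No

At a: □□(p → ¬p) requires □(p → ¬p) at every successor {b, c, d, g, j}.
  □(p → ¬p) fails at b, so □□(p → ¬p) is false at a.
    At b: □(p → ¬p) requires p → ¬p at every successor {a}.
      p → ¬p fails at a, so □(p → ¬p) is false at b.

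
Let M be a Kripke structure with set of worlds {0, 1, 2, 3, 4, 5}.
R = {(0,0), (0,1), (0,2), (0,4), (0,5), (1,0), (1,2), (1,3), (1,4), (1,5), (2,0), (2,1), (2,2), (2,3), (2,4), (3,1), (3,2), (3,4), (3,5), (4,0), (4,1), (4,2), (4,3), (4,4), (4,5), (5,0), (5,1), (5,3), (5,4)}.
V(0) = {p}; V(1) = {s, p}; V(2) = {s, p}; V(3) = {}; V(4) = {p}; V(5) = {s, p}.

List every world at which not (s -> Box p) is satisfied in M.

1, 2, 5

Let φ = not (s -> Box p). Evaluate φ at each world:
  0 (successors {0, 1, 2, 4, 5}): φ is false.
  1 (successors {0, 2, 3, 4, 5}): φ is true.
  2 (successors {0, 1, 2, 3, 4}): φ is true.
  3 (successors {1, 2, 4, 5}): φ is false.
  4 (successors {0, 1, 2, 3, 4, 5}): φ is false.
  5 (successors {0, 1, 3, 4}): φ is true.
For instance, at 3:
  At 3: s -> Box p is true, so not (s -> Box p) is false.
    At 3: s is false, Box p is true, so s -> Box p is true.
      At 3: Box p requires p at every successor {1, 2, 4, 5}.
        At 1: p is true.
        At 2: p is true.
        At 4: p is true.
        At 5: p is true.
      So Box p is true at 3.
Satisfying worlds: {1, 2, 5}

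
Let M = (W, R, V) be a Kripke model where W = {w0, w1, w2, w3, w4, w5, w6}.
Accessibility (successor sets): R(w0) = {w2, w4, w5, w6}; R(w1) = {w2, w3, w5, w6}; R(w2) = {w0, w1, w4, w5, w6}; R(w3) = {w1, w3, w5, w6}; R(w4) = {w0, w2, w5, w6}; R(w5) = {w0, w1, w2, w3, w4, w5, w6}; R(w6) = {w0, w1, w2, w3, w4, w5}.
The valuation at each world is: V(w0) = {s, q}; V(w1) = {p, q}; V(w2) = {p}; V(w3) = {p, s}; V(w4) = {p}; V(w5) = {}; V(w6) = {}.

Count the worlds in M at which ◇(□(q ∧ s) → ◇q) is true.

Let φ = ◇(□(q ∧ s) → ◇q). Evaluate φ at each world:
  w0 (successors {w2, w4, w5, w6}): φ is true.
  w1 (successors {w2, w3, w5, w6}): φ is true.
  w2 (successors {w0, w1, w4, w5, w6}): φ is true.
  w3 (successors {w1, w3, w5, w6}): φ is true.
  w4 (successors {w0, w2, w5, w6}): φ is true.
  w5 (successors {w0, w1, w2, w3, w4, w5, w6}): φ is true.
  w6 (successors {w0, w1, w2, w3, w4, w5}): φ is true.
For instance, at w0:
  At w0: ◇(□(q ∧ s) → ◇q) requires □(q ∧ s) → ◇q at some successor in {w2, w4, w5, w6}.
    □(q ∧ s) → ◇q holds at w2, so ◇(□(q ∧ s) → ◇q) is true at w0.
      At w2: □(q ∧ s) is false, ◇q is true, so □(q ∧ s) → ◇q is true.
Satisfying worlds: {w0, w1, w2, w3, w4, w5, w6}

7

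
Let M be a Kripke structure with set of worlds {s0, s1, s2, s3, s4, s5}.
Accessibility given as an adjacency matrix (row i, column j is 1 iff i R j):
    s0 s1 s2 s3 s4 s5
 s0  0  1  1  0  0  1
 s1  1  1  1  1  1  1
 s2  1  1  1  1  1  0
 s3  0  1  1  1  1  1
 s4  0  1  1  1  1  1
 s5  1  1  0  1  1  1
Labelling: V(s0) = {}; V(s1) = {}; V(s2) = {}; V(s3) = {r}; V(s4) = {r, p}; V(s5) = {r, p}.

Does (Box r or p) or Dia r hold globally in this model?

Let φ = (Box r or p) or Dia r. Evaluate φ at each world:
  s0 (successors {s1, s2, s5}): φ is true.
  s1 (successors {s0, s1, s2, s3, s4, s5}): φ is true.
  s2 (successors {s0, s1, s2, s3, s4}): φ is true.
  s3 (successors {s1, s2, s3, s4, s5}): φ is true.
  s4 (successors {s1, s2, s3, s4, s5}): φ is true.
  s5 (successors {s0, s1, s3, s4, s5}): φ is true.
For instance, at s3:
  At s3: Box r or p is false, Dia r is true, so (Box r or p) or Dia r is true.
    At s3: Box r is false, p is false, so Box r or p is false.
      At s3: Box r requires r at every successor {s1, s2, s3, s4, s5}.
        r fails at s1, so Box r is false at s3.
    At s3: Dia r requires r at some successor in {s1, s2, s3, s4, s5}.
      r holds at s3, so Dia r is true at s3.

Yes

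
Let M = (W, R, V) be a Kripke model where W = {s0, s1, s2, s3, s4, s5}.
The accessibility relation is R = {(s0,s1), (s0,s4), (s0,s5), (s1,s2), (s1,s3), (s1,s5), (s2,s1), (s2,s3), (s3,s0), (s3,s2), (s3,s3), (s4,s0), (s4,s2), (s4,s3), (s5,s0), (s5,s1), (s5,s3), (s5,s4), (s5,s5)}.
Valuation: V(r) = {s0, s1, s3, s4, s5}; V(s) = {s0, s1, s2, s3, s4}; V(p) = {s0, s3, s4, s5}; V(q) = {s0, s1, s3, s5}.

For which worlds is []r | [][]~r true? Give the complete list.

s0, s2, s5

Let φ = []r | [][]~r. Evaluate φ at each world:
  s0 (successors {s1, s4, s5}): φ is true.
  s1 (successors {s2, s3, s5}): φ is false.
  s2 (successors {s1, s3}): φ is true.
  s3 (successors {s0, s2, s3}): φ is false.
  s4 (successors {s0, s2, s3}): φ is false.
  s5 (successors {s0, s1, s3, s4, s5}): φ is true.
For instance, at s1:
  At s1: []r is false, [][]~r is false, so []r | [][]~r is false.
    At s1: []r requires r at every successor {s2, s3, s5}.
      r fails at s2, so []r is false at s1.
    At s1: [][]~r requires []~r at every successor {s2, s3, s5}.
      []~r fails at s2, so [][]~r is false at s1.
Satisfying worlds: {s0, s2, s5}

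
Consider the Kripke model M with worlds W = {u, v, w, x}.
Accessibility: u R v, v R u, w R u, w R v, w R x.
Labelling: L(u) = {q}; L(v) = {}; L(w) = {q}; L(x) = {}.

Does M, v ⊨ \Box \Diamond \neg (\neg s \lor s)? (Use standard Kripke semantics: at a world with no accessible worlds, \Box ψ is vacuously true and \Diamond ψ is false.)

No

Recall that \Box ψ holds at a world iff ψ holds at every accessible world, and \Diamond ψ holds iff ψ holds at some accessible world.
At v: \Box \Diamond \neg (\neg s \lor s) requires \Diamond \neg (\neg s \lor s) at every successor {u}.
  \Diamond \neg (\neg s \lor s) fails at u, so \Box \Diamond \neg (\neg s \lor s) is false at v.
    At u: \Diamond \neg (\neg s \lor s) requires \neg (\neg s \lor s) at some successor in {v}.
      At v: \neg (\neg s \lor s) is false.
    So \Diamond \neg (\neg s \lor s) is false at u.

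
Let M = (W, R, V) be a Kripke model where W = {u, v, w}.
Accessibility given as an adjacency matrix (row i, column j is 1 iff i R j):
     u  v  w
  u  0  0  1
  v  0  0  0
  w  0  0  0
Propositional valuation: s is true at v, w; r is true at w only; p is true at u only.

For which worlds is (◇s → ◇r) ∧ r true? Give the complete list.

w

Recall that ◇ψ holds at a world iff ψ holds at some accessible world.
Let φ = (◇s → ◇r) ∧ r. Evaluate φ at each world:
  u (successors {w}): φ is false.
  v (successors ∅): φ is false.
  w (successors ∅): φ is true.
For instance, at u:
  At u: ◇s → ◇r is true, r is false, so (◇s → ◇r) ∧ r is false.
    At u: ◇s is true, ◇r is true, so ◇s → ◇r is true.
      At u: ◇s requires s at some successor in {w}.
        s holds at w, so ◇s is true at u.
      At u: ◇r requires r at some successor in {w}.
        r holds at w, so ◇r is true at u.
Satisfying worlds: {w}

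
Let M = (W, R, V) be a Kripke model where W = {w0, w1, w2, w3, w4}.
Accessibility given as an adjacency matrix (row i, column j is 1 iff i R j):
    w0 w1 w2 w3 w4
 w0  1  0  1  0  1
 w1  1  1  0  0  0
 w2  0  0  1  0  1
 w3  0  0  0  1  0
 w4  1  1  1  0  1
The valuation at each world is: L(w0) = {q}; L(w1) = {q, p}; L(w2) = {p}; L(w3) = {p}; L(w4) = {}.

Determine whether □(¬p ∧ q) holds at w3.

Recall that □ψ holds at a world iff ψ holds at every accessible world, and ◇ψ holds iff ψ holds at some accessible world.
At w3: □(¬p ∧ q) requires ¬p ∧ q at every successor {w3}.
  ¬p ∧ q fails at w3, so □(¬p ∧ q) is false at w3.

No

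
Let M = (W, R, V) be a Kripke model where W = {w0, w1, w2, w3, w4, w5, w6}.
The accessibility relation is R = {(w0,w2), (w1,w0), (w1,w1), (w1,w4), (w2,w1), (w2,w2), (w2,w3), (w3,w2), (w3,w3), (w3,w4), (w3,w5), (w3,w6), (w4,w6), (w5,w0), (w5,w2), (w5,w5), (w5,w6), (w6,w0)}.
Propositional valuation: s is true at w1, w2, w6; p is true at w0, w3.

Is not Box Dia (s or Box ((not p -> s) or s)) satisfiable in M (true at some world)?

Let φ = not Box Dia (s or Box ((not p -> s) or s)). Evaluate φ at each world:
  w0 (successors {w2}): φ is false.
  w1 (successors {w0, w1, w4}): φ is false.
  w2 (successors {w1, w2, w3}): φ is false.
  w3 (successors {w2, w3, w4, w5, w6}): φ is false.
  w4 (successors {w6}): φ is false.
  w5 (successors {w0, w2, w5, w6}): φ is false.
  w6 (successors {w0}): φ is false.
For instance, at w5:
  At w5: Box Dia (s or Box ((not p -> s) or s)) is true, so not Box Dia (s or Box ((not p -> s) or s)) is false.
    At w5: Box Dia (s or Box ((not p -> s) or s)) requires Dia (s or Box ((not p -> s) or s)) at every successor {w0, w2, w5, w6}.
      At w0: Dia (s or Box ((not p -> s) or s)) is true.
      At w2: Dia (s or Box ((not p -> s) or s)) is true.
      At w5: Dia (s or Box ((not p -> s) or s)) is true.
      At w6: Dia (s or Box ((not p -> s) or s)) is true.
    So Box Dia (s or Box ((not p -> s) or s)) is true at w5.

No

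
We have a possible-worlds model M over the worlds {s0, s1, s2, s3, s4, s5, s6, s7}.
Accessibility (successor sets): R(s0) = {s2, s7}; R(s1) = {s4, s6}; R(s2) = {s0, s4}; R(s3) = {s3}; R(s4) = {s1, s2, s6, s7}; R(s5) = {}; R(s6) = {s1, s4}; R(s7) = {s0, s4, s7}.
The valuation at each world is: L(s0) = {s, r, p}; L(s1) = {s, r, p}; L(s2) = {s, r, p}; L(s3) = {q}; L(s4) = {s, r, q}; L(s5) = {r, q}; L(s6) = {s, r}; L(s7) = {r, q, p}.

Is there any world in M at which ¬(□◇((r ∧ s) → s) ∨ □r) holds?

Let φ = ¬(□◇((r ∧ s) → s) ∨ □r). Evaluate φ at each world:
  s0 (successors {s2, s7}): φ is false.
  s1 (successors {s4, s6}): φ is false.
  s2 (successors {s0, s4}): φ is false.
  s3 (successors {s3}): φ is false.
  s4 (successors {s1, s2, s6, s7}): φ is false.
  s5 (successors ∅): φ is false.
  s6 (successors {s1, s4}): φ is false.
  s7 (successors {s0, s4, s7}): φ is false.
For instance, at s2:
  At s2: □◇((r ∧ s) → s) ∨ □r is true, so ¬(□◇((r ∧ s) → s) ∨ □r) is false.
    At s2: □◇((r ∧ s) → s) is true, □r is true, so □◇((r ∧ s) → s) ∨ □r is true.
      At s2: □◇((r ∧ s) → s) requires ◇((r ∧ s) → s) at every successor {s0, s4}.
        At s0: ◇((r ∧ s) → s) is true.
        At s4: ◇((r ∧ s) → s) is true.
      So □◇((r ∧ s) → s) is true at s2.
      At s2: □r requires r at every successor {s0, s4}.
        At s0: r is true.
        At s4: r is true.
      So □r is true at s2.

No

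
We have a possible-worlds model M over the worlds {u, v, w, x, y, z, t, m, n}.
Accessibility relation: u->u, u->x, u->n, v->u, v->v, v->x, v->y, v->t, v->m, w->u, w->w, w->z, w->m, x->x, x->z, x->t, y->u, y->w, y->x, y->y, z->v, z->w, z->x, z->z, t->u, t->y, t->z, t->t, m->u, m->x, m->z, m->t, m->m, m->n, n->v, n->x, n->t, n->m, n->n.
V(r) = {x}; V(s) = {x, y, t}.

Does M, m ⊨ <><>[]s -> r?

Yes

At m: <><>[]s is false, r is false, so <><>[]s -> r is true.
  At m: <><>[]s requires <>[]s at some successor in {u, x, z, t, m, n}.
    At u: <>[]s is false.
    At x: <>[]s is false.
    At z: <>[]s is false.
    At t: <>[]s is false.
    At m: <>[]s is false.
    At n: <>[]s is false.
  So <><>[]s is false at m.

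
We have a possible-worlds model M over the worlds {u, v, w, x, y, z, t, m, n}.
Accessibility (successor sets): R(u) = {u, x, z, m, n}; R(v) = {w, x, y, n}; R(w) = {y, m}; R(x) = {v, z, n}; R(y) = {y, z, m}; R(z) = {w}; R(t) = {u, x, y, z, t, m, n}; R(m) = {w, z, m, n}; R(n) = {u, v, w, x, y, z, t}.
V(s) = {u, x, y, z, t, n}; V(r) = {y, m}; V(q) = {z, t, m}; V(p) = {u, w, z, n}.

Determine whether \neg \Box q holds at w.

Yes

At w: \Box q is false, so \neg \Box q is true.
  At w: \Box q requires q at every successor {y, m}.
    q fails at y, so \Box q is false at w.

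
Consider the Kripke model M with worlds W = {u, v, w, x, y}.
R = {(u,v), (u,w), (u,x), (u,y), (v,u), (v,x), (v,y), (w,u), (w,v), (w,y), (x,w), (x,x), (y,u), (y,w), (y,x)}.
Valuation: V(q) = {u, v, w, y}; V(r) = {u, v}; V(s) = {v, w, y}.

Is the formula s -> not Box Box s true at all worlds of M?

Let φ = s -> not Box Box s. Evaluate φ at each world:
  u (successors {v, w, x, y}): φ is true.
  v (successors {u, x, y}): φ is true.
  w (successors {u, v, y}): φ is true.
  x (successors {w, x}): φ is true.
  y (successors {u, w, x}): φ is true.
For instance, at w:
  At w: s is true, not Box Box s is true, so s -> not Box Box s is true.
    At w: Box Box s is false, so not Box Box s is true.
      At w: Box Box s requires Box s at every successor {u, v, y}.
        Box s fails at u, so Box Box s is false at w.

Yes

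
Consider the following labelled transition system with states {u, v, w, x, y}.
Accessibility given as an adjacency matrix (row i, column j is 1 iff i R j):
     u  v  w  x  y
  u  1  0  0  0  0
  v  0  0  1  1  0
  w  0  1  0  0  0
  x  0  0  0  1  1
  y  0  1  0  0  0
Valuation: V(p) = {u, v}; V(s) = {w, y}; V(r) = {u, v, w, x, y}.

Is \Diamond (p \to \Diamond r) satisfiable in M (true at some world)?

Let φ = \Diamond (p \to \Diamond r). Evaluate φ at each world:
  u (successors {u}): φ is true.
  v (successors {w, x}): φ is true.
  w (successors {v}): φ is true.
  x (successors {x, y}): φ is true.
  y (successors {v}): φ is true.
Detail at u (witness):
  At u: \Diamond (p \to \Diamond r) requires p \to \Diamond r at some successor in {u}.
    p \to \Diamond r holds at u, so \Diamond (p \to \Diamond r) is true at u.
      At u: p is true, \Diamond r is true, so p \to \Diamond r is true.

Yes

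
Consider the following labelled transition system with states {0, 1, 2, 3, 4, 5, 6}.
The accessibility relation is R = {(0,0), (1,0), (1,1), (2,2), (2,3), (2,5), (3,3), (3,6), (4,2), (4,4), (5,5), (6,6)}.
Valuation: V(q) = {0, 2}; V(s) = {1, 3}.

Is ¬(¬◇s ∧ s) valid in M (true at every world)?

Yes

Let φ = ¬(¬◇s ∧ s). Evaluate φ at each world:
  0 (successors {0}): φ is true.
  1 (successors {0, 1}): φ is true.
  2 (successors {2, 3, 5}): φ is true.
  3 (successors {3, 6}): φ is true.
  4 (successors {2, 4}): φ is true.
  5 (successors {5}): φ is true.
  6 (successors {6}): φ is true.
For instance, at 5:
  At 5: ¬◇s ∧ s is false, so ¬(¬◇s ∧ s) is true.
    At 5: ¬◇s is true, s is false, so ¬◇s ∧ s is false.
      At 5: ◇s is false, so ¬◇s is true.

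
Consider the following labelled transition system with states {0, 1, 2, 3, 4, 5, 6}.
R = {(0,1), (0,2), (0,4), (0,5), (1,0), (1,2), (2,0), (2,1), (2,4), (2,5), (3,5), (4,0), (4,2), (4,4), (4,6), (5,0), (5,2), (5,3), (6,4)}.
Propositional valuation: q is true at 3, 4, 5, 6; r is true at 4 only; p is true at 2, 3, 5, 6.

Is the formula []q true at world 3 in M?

At 3: []q requires q at every successor {5}.
  At 5: q is true.
So []q is true at 3.

Yes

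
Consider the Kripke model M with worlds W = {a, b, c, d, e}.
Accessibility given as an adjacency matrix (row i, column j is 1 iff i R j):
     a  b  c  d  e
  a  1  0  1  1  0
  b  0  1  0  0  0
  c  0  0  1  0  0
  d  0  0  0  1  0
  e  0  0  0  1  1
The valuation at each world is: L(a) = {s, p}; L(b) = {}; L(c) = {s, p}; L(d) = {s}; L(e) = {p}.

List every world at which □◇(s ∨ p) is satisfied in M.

Recall that □ψ holds at a world iff ψ holds at every accessible world, and ◇ψ holds iff ψ holds at some accessible world.
Let φ = □◇(s ∨ p). Evaluate φ at each world:
  a (successors {a, c, d}): φ is true.
  b (successors {b}): φ is false.
  c (successors {c}): φ is true.
  d (successors {d}): φ is true.
  e (successors {d, e}): φ is true.
For instance, at d:
  At d: □◇(s ∨ p) requires ◇(s ∨ p) at every successor {d}.
      At d: ◇(s ∨ p) requires s ∨ p at some successor in {d}.
        s ∨ p holds at d, so ◇(s ∨ p) is true at d.
  So □◇(s ∨ p) is true at d.
Satisfying worlds: {a, c, d, e}

a, c, d, e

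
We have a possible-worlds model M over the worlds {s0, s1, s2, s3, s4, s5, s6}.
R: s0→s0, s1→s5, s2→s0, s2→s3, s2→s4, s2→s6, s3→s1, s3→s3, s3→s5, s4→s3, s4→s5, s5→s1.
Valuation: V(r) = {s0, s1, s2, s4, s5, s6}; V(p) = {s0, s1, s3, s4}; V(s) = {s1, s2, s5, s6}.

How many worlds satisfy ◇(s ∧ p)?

Let φ = ◇(s ∧ p). Evaluate φ at each world:
  s0 (successors {s0}): φ is false.
  s1 (successors {s5}): φ is false.
  s2 (successors {s0, s3, s4, s6}): φ is false.
  s3 (successors {s1, s3, s5}): φ is true.
  s4 (successors {s3, s5}): φ is false.
  s5 (successors {s1}): φ is true.
  s6 (successors ∅): φ is false.
For instance, at s3:
  At s3: ◇(s ∧ p) requires s ∧ p at some successor in {s1, s3, s5}.
    s ∧ p holds at s1, so ◇(s ∧ p) is true at s3.
Satisfying worlds: {s3, s5}

2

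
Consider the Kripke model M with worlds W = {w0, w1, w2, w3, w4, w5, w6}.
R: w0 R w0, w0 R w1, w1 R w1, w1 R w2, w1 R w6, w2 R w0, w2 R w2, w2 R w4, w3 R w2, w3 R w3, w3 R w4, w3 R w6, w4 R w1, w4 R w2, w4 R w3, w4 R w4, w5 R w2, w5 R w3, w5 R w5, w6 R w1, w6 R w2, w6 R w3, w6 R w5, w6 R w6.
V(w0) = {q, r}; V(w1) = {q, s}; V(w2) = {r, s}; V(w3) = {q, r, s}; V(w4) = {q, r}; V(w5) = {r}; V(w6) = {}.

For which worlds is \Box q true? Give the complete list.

w0

Recall that \Box ψ holds at a world iff ψ holds at every accessible world, and \Diamond ψ holds iff ψ holds at some accessible world.
Let φ = \Box q. Evaluate φ at each world:
  w0 (successors {w0, w1}): φ is true.
  w1 (successors {w1, w2, w6}): φ is false.
  w2 (successors {w0, w2, w4}): φ is false.
  w3 (successors {w2, w3, w4, w6}): φ is false.
  w4 (successors {w1, w2, w3, w4}): φ is false.
  w5 (successors {w2, w3, w5}): φ is false.
  w6 (successors {w1, w2, w3, w5, w6}): φ is false.
For instance, at w6:
  At w6: \Box q requires q at every successor {w1, w2, w3, w5, w6}.
    q fails at w2, so \Box q is false at w6.
Satisfying worlds: {w0}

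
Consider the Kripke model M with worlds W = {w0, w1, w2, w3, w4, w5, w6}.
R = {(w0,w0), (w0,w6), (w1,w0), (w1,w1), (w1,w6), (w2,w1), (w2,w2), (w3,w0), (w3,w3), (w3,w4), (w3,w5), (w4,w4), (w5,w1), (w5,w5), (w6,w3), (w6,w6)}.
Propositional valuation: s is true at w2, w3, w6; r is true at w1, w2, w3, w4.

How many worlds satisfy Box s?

1

Let φ = Box s. Evaluate φ at each world:
  w0 (successors {w0, w6}): φ is false.
  w1 (successors {w0, w1, w6}): φ is false.
  w2 (successors {w1, w2}): φ is false.
  w3 (successors {w0, w3, w4, w5}): φ is false.
  w4 (successors {w4}): φ is false.
  w5 (successors {w1, w5}): φ is false.
  w6 (successors {w3, w6}): φ is true.
For instance, at w0:
  At w0: Box s requires s at every successor {w0, w6}.
    s fails at w0, so Box s is false at w0.
Satisfying worlds: {w6}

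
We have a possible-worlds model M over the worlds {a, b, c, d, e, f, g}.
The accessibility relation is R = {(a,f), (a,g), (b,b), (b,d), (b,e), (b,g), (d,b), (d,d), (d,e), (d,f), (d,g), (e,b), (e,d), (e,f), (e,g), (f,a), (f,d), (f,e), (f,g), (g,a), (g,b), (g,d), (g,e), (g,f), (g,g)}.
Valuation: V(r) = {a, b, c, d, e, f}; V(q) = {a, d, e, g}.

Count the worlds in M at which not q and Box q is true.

2

Let φ = not q and Box q. Evaluate φ at each world:
  a (successors {f, g}): φ is false.
  b (successors {b, d, e, g}): φ is false.
  c (successors ∅): φ is true.
  d (successors {b, d, e, f, g}): φ is false.
  e (successors {b, d, f, g}): φ is false.
  f (successors {a, d, e, g}): φ is true.
  g (successors {a, b, d, e, f, g}): φ is false.
For instance, at g:
  At g: not q is false, Box q is false, so not q and Box q is false.
    At g: Box q requires q at every successor {a, b, d, e, f, g}.
      q fails at b, so Box q is false at g.
Satisfying worlds: {c, f}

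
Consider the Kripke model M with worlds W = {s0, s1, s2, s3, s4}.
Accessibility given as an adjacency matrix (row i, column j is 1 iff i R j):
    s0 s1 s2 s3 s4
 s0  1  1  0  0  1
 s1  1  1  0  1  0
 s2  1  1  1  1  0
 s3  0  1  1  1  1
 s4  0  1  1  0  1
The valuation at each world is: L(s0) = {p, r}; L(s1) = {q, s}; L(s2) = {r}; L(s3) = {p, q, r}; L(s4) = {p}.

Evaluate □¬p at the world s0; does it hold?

No

Recall that □ψ holds at a world iff ψ holds at every accessible world, and ◇ψ holds iff ψ holds at some accessible world.
At s0: □¬p requires ¬p at every successor {s0, s1, s4}.
  ¬p fails at s0, so □¬p is false at s0.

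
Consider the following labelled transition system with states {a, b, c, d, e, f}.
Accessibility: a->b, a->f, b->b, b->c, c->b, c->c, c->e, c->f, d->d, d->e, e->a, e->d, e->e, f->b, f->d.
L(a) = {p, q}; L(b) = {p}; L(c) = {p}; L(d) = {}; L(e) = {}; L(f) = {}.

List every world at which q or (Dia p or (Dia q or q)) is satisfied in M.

a, b, c, e, f

Recall that Dia ψ holds at a world iff ψ holds at some accessible world.
Let φ = q or (Dia p or (Dia q or q)). Evaluate φ at each world:
  a (successors {b, f}): φ is true.
  b (successors {b, c}): φ is true.
  c (successors {b, c, e, f}): φ is true.
  d (successors {d, e}): φ is false.
  e (successors {a, d, e}): φ is true.
  f (successors {b, d}): φ is true.
For instance, at b:
  At b: q is false, Dia p or (Dia q or q) is true, so q or (Dia p or (Dia q or q)) is true.
    At b: Dia p is true, Dia q or q is false, so Dia p or (Dia q or q) is true.
      At b: Dia p requires p at some successor in {b, c}.
        p holds at b, so Dia p is true at b.
      At b: Dia q is false, q is false, so Dia q or q is false.
Satisfying worlds: {a, b, c, e, f}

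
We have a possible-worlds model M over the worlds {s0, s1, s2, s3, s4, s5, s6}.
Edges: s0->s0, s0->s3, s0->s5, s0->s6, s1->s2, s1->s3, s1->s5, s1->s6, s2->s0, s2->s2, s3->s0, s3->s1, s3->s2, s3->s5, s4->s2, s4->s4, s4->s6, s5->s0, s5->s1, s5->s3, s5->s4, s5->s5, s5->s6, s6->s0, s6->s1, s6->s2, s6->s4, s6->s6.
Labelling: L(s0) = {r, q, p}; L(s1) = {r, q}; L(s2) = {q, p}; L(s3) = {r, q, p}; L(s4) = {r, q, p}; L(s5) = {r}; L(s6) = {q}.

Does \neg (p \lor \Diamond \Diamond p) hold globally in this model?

Recall that \Diamond ψ holds at a world iff ψ holds at some accessible world.
Let φ = \neg (p \lor \Diamond \Diamond p). Evaluate φ at each world:
  s0 (successors {s0, s3, s5, s6}): φ is false.
  s1 (successors {s2, s3, s5, s6}): φ is false.
  s2 (successors {s0, s2}): φ is false.
  s3 (successors {s0, s1, s2, s5}): φ is false.
  s4 (successors {s2, s4, s6}): φ is false.
  s5 (successors {s0, s1, s3, s4, s5, s6}): φ is false.
  s6 (successors {s0, s1, s2, s4, s6}): φ is false.
Detail at s0 (counterexample):
  At s0: p \lor \Diamond \Diamond p is true, so \neg (p \lor \Diamond \Diamond p) is false.
    At s0: p is true, \Diamond \Diamond p is true, so p \lor \Diamond \Diamond p is true.
      At s0: \Diamond \Diamond p requires \Diamond p at some successor in {s0, s3, s5, s6}.
        \Diamond p holds at s0, so \Diamond \Diamond p is true at s0.

No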